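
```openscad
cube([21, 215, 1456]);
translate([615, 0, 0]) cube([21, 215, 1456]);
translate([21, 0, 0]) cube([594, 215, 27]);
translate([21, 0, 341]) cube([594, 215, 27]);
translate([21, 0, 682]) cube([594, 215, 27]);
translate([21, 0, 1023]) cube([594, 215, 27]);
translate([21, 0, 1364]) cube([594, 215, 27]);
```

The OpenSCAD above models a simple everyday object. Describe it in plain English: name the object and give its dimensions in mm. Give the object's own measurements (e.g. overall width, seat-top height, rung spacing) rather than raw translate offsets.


An open bookshelf. Two side panels, each 21 mm thick, 215 mm deep and 1456 mm tall, stand 636 mm apart (outside-to-outside). Between them sit 5 shelves, each 27 mm thick and 215 mm deep, spanning the full gap between the sides. The bottom shelf rests on the floor (its underside at z = 0) and the clear gap between one shelf's top and the next shelf's underside is 314 mm.


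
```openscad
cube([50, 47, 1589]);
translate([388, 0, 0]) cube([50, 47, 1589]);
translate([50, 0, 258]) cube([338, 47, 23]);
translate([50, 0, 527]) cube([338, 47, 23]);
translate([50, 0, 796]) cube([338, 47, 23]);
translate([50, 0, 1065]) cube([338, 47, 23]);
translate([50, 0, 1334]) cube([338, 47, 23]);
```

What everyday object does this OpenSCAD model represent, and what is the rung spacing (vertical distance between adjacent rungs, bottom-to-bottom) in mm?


A ladder. The rung spacing is 269 mm.

Two tall 50×47 posts with 5 short bars between them — a ladder. Adjacent rungs sit at z = 258 and z = 527, so the spacing is 527 − 258 = 269 mm.


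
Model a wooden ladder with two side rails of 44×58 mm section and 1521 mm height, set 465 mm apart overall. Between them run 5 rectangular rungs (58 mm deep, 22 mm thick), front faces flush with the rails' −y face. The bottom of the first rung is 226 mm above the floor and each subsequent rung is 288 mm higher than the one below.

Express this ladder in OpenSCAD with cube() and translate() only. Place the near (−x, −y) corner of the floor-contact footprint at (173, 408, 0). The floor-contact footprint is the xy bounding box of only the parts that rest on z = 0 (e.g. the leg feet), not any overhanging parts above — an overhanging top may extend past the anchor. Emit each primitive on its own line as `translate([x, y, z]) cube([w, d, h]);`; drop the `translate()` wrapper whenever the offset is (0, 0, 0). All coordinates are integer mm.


// rung span = 465 - 2*44 = 377
// rung[k] z = 226 + k*288
translate([173, 408, 0]) cube([44, 58, 1521]);
translate([594, 408, 0]) cube([44, 58, 1521]);
translate([217, 408, 226]) cube([377, 58, 22]);
translate([217, 408, 514]) cube([377, 58, 22]);
translate([217, 408, 802]) cube([377, 58, 22]);
translate([217, 408, 1090]) cube([377, 58, 22]);
translate([217, 408, 1378]) cube([377, 58, 22]);


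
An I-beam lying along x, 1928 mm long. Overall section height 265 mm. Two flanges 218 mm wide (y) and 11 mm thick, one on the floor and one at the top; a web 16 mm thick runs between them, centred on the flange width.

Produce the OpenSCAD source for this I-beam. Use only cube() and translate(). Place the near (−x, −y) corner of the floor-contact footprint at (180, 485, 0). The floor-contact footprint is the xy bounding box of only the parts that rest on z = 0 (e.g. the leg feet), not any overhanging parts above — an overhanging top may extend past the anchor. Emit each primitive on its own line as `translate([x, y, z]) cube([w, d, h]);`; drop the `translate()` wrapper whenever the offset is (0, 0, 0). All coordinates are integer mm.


translate([180, 485, 0]) cube([1928, 218, 11]);
translate([180, 586, 11]) cube([1928, 16, 243]);
translate([180, 485, 254]) cube([1928, 218, 11]);


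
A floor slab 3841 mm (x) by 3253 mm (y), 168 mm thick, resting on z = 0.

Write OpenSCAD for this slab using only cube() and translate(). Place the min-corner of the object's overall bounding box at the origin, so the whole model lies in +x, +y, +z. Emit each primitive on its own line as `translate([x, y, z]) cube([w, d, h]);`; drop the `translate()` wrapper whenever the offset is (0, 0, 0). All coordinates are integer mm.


cube([3841, 3253, 168]);


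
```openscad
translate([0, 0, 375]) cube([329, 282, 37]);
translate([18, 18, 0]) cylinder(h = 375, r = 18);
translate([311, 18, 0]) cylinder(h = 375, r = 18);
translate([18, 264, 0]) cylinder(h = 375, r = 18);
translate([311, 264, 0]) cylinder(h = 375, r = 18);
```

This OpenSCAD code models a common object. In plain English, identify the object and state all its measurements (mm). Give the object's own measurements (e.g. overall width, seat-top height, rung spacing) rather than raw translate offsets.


A four-legged stool. The seat is a 329×282×37 mm slab whose top surface is at z = 412 mm; four round legs, each 36 mm in diameter, run from the floor (z = 0) to the underside of the seat, each leg's axis is inset half a diameter from the nearest pair of seat edges (so the leg's bounding box is flush with the corner).


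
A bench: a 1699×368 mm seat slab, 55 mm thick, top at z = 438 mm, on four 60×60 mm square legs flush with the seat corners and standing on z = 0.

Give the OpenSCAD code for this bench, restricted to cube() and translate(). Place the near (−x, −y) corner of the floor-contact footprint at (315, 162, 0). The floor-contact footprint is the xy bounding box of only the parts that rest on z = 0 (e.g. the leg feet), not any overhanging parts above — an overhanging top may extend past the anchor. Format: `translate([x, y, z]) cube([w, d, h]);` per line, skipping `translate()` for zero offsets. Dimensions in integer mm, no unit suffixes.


translate([315, 162, 383]) cube([1699, 368, 55]);
translate([315, 162, 0]) cube([60, 60, 383]);
translate([315, 470, 0]) cube([60, 60, 383]);
translate([1954, 162, 0]) cube([60, 60, 383]);
translate([1954, 470, 0]) cube([60, 60, 383]);


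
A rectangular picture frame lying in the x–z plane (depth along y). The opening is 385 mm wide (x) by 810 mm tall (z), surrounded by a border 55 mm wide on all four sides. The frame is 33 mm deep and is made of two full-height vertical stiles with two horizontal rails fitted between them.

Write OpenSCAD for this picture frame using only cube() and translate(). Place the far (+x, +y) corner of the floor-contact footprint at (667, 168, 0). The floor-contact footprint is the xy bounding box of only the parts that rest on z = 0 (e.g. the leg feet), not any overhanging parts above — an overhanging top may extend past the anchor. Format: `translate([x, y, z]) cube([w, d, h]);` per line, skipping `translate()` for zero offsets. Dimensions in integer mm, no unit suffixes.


translate([172, 135, 0]) cube([55, 33, 920]);
translate([612, 135, 0]) cube([55, 33, 920]);
translate([227, 135, 0]) cube([385, 33, 55]);
translate([227, 135, 865]) cube([385, 33, 55]);


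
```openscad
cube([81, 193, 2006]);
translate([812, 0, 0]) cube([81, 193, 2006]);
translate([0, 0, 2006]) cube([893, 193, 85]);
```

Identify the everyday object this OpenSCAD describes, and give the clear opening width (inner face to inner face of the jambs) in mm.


A door frame. The clear opening width is 731 mm.

Two 2006 mm tall posts with a header on top — a door frame. The left jamb is 81 mm wide at x = 0; the right jamb starts at x = 812. The clear opening is 812 − 81 = 731 mm.


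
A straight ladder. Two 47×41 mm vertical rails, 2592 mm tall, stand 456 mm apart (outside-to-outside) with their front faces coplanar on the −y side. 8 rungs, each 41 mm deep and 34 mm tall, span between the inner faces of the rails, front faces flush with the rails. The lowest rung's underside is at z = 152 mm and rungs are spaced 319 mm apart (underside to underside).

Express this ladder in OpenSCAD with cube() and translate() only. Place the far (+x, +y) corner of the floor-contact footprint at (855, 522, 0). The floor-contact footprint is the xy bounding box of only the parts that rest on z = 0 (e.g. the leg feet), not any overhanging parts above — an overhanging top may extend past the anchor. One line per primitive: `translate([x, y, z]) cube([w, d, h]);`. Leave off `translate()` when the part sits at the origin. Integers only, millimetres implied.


translate([399, 481, 0]) cube([47, 41, 2592]);
translate([808, 481, 0]) cube([47, 41, 2592]);
translate([446, 481, 152]) cube([362, 41, 34]);
translate([446, 481, 471]) cube([362, 41, 34]);
translate([446, 481, 790]) cube([362, 41, 34]);
translate([446, 481, 1109]) cube([362, 41, 34]);
translate([446, 481, 1428]) cube([362, 41, 34]);
translate([446, 481, 1747]) cube([362, 41, 34]);
translate([446, 481, 2066]) cube([362, 41, 34]);
translate([446, 481, 2385]) cube([362, 41, 34]);


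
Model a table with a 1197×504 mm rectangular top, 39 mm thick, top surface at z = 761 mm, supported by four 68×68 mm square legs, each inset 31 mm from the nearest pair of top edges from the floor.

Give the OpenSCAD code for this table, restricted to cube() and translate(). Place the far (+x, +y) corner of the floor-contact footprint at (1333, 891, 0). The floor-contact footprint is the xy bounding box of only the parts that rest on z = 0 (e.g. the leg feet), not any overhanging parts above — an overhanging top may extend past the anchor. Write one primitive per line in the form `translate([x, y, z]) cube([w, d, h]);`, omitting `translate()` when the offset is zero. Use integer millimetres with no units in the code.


translate([167, 418, 722]) cube([1197, 504, 39]);
translate([198, 449, 0]) cube([68, 68, 722]);
translate([1265, 449, 0]) cube([68, 68, 722]);
translate([198, 823, 0]) cube([68, 68, 722]);
translate([1265, 823, 0]) cube([68, 68, 722]);


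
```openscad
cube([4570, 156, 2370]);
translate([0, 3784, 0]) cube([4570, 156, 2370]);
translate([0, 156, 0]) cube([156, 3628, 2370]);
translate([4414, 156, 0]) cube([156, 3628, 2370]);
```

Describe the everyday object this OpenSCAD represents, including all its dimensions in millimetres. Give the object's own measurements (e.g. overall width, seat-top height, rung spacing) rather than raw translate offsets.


The wall frame of a small rectangular building: four walls, each 2370 mm tall and 156 mm thick, enclosing a footprint 4570 mm (x) by 3940 mm (y) outside-to-outside, with no floor or roof. The front and back walls (the −y and +y sides) span the full width; the two side walls fit between them.


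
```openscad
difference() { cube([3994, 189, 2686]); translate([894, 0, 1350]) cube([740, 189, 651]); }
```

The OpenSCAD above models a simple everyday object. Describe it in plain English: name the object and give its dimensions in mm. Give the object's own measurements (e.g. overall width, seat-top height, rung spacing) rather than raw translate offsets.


A wall 3994 mm long (x), 189 mm thick (y), 2686 mm tall, with a rectangular window opening cut through it. The opening is 740 mm wide and 651 mm tall; its sill is at z = 1350 mm and its near (−x) edge is 894 mm from the wall's −x end. The opening passes through the full wall thickness.


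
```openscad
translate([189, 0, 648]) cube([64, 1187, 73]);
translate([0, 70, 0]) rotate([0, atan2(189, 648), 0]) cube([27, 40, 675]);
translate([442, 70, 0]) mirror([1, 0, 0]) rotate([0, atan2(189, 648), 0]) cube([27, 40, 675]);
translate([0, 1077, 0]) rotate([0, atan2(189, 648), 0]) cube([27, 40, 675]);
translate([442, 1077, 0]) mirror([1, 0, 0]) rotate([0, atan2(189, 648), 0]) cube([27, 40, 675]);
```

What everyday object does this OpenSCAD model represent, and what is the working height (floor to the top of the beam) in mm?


A sawhorse. The overall height is 721 mm.

A beam across two mirrored pairs of raked legs — a sawhorse. The beam's underside is at z = 648 (matching the legs' vertical rise in atan2(189, 648)) and the beam is 73 mm tall, so its top is at 648 + 73 = 721 mm. The raked legs top out at the beam's underside, so that is the highest point.


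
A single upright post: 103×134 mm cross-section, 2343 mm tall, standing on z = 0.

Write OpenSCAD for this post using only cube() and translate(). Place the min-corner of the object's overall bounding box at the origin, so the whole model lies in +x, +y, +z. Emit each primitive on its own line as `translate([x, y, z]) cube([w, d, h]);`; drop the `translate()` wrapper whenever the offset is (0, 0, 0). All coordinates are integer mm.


cube([103, 134, 2343]);


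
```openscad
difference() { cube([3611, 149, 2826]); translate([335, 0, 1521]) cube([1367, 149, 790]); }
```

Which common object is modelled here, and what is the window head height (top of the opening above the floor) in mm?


A wall with a window opening. The window head height is 2311 mm.

A wall with a rectangular opening subtracted — a window. Sill at z = 1521, opening 790 mm tall, so the head is at 1521 + 790 = 2311 mm.


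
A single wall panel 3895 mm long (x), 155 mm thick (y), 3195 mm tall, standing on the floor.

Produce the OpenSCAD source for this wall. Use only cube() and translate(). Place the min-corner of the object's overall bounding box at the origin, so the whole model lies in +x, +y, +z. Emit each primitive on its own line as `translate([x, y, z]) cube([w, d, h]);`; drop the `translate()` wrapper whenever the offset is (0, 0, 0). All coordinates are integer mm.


cube([3895, 155, 3195]);


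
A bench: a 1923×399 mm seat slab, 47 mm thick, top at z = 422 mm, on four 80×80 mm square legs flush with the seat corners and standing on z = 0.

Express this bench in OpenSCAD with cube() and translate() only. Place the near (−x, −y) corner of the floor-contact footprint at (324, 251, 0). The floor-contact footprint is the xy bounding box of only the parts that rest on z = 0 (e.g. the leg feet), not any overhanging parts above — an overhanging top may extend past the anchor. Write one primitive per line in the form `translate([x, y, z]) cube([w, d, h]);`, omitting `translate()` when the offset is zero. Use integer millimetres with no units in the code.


translate([324, 251, 375]) cube([1923, 399, 47]);
translate([324, 251, 0]) cube([80, 80, 375]);
translate([324, 570, 0]) cube([80, 80, 375]);
translate([2167, 251, 0]) cube([80, 80, 375]);
translate([2167, 570, 0]) cube([80, 80, 375]);


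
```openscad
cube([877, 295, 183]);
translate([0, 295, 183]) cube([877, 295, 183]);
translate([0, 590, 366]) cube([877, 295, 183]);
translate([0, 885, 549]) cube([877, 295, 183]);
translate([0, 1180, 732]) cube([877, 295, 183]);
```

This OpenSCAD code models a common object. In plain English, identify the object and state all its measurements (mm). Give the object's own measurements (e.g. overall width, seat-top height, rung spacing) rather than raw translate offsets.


A straight staircase of 5 solid steps. Each step is 877 mm wide (x), 295 mm deep (y, the going) and 183 mm tall (the rise). The first step rests on the floor; each subsequent step sits one going further in +y and one rise higher in +z, directly behind and above the previous step with no overlap.


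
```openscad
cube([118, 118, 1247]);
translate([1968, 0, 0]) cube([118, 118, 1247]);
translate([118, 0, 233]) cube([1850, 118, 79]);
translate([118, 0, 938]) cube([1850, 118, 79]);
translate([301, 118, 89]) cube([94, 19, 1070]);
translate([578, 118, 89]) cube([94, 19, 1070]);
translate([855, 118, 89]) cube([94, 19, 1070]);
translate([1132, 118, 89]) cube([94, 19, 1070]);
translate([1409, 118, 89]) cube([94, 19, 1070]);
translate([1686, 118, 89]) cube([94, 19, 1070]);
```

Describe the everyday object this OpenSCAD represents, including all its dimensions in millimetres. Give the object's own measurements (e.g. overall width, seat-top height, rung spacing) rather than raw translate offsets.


A fence section. Two 118×118 mm posts, 1247 mm tall, stand on the floor with a clear span of 1850 mm between their inner faces. Two horizontal rails of 118×79 mm section span the gap between the posts with their undersides at z = 233 mm and z = 938 mm, flush with the posts' −y face. 6 pickets, each 94 mm wide, 19 mm thick and 1070 mm tall, are fixed to the +y face of the rails with their bottoms at z = 89 mm, spaced across the span with a 183 mm gap after the −x post and between neighbouring pickets, with 188 mm left before the +x post.


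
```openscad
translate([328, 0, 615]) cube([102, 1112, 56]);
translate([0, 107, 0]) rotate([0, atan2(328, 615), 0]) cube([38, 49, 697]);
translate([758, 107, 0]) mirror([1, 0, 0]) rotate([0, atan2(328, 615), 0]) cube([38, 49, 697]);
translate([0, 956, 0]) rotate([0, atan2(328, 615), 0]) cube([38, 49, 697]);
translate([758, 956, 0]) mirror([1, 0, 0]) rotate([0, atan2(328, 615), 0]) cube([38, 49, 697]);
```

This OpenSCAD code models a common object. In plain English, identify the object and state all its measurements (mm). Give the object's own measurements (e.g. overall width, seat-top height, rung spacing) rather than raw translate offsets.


A sawhorse. A 102×1112×56 mm beam (x, y, z) sits on two A-frame leg pairs. Each pair is two raked legs of 38×49 mm section (49 mm along y) splaying symmetrically in x. Each leg rises 615 mm vertically over 328 mm of horizontal reach and is 697 mm long along its own axis. Every leg's outer bottom edge rests on the floor and its outer top edge meets a bottom edge of the beam — the left legs (tilting toward +x) meet the beam's −x bottom edge, the right legs (their mirror images, tilting toward −x) meet its +x bottom edge — so the leg tops tuck under the beam, the beam's underside is 615 mm above the floor, and the feet are 758 mm apart outside-to-outside with the beam centred between them. The two leg pairs are set in 107 mm from either end of the beam.


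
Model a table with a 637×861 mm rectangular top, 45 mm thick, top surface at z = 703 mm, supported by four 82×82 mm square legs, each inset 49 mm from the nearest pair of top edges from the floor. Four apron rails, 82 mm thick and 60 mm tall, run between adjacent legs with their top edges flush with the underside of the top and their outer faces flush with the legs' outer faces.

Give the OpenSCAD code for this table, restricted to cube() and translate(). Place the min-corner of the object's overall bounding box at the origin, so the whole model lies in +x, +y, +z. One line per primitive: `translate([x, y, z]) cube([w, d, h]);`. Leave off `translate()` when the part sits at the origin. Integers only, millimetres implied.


translate([0, 0, 658]) cube([637, 861, 45]);
translate([49, 49, 0]) cube([82, 82, 658]);
translate([506, 49, 0]) cube([82, 82, 658]);
translate([49, 730, 0]) cube([82, 82, 658]);
translate([506, 730, 0]) cube([82, 82, 658]);
translate([131, 49, 598]) cube([375, 82, 60]);
translate([131, 730, 598]) cube([375, 82, 60]);
translate([49, 131, 598]) cube([82, 599, 60]);
translate([506, 131, 598]) cube([82, 599, 60]);


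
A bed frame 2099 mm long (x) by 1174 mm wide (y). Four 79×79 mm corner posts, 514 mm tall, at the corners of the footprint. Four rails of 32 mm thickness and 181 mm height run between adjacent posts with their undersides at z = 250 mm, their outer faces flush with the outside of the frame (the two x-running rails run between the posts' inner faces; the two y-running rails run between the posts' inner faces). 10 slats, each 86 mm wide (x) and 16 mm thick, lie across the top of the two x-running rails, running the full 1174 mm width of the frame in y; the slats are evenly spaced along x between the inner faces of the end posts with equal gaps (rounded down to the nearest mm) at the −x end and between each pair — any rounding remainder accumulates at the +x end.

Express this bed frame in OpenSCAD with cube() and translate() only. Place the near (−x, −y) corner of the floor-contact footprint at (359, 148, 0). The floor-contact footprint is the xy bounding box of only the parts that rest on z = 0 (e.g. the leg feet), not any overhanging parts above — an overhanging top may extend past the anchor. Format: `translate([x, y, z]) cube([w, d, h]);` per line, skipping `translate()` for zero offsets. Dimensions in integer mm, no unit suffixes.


// slat z = rail_z + rail_h = 250 + 181 = 431
// slat gap = ⌊(1941 − 10·86) / 11⌋ = 98
translate([359, 148, 0]) cube([79, 79, 514]);
translate([359, 1243, 0]) cube([79, 79, 514]);
translate([2379, 148, 0]) cube([79, 79, 514]);
translate([2379, 1243, 0]) cube([79, 79, 514]);
translate([438, 148, 250]) cube([1941, 32, 181]);
translate([438, 1290, 250]) cube([1941, 32, 181]);
translate([359, 227, 250]) cube([32, 1016, 181]);
translate([2426, 227, 250]) cube([32, 1016, 181]);
translate([536, 148, 431]) cube([86, 1174, 16]);
translate([720, 148, 431]) cube([86, 1174, 16]);
translate([904, 148, 431]) cube([86, 1174, 16]);
translate([1088, 148, 431]) cube([86, 1174, 16]);
translate([1272, 148, 431]) cube([86, 1174, 16]);
translate([1456, 148, 431]) cube([86, 1174, 16]);
translate([1640, 148, 431]) cube([86, 1174, 16]);
translate([1824, 148, 431]) cube([86, 1174, 16]);
translate([2008, 148, 431]) cube([86, 1174, 16]);
translate([2192, 148, 431]) cube([86, 1174, 16]);


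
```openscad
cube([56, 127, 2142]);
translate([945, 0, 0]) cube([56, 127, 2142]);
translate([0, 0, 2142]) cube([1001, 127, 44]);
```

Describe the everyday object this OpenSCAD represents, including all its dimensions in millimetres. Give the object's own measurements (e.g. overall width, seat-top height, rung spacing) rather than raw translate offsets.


A door frame. The clear opening is 889 mm wide and 2142 mm high. Two 56 mm wide jambs, 127 mm deep, stand either side of the opening from the floor to the top of the opening. A 44 mm thick head sits across the top of both jambs, spanning the full outside width of the frame.


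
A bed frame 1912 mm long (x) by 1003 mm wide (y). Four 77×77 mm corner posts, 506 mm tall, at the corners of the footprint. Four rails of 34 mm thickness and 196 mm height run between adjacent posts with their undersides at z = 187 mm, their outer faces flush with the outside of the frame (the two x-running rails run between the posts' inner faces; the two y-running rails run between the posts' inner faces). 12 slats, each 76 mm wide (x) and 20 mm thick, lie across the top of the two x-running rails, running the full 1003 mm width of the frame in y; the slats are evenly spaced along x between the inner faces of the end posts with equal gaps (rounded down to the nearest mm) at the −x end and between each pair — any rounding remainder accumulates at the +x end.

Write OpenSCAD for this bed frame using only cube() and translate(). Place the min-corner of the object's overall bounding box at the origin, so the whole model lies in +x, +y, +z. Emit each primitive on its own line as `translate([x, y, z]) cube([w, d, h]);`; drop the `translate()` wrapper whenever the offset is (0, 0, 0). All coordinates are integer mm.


// slat z = rail_z + rail_h = 187 + 196 = 383
// slat gap = ⌊(1758 − 12·76) / 13⌋ = 65
cube([77, 77, 506]);
translate([0, 926, 0]) cube([77, 77, 506]);
translate([1835, 0, 0]) cube([77, 77, 506]);
translate([1835, 926, 0]) cube([77, 77, 506]);
translate([77, 0, 187]) cube([1758, 34, 196]);
translate([77, 969, 187]) cube([1758, 34, 196]);
translate([0, 77, 187]) cube([34, 849, 196]);
translate([1878, 77, 187]) cube([34, 849, 196]);
translate([142, 0, 383]) cube([76, 1003, 20]);
translate([283, 0, 383]) cube([76, 1003, 20]);
translate([424, 0, 383]) cube([76, 1003, 20]);
translate([565, 0, 383]) cube([76, 1003, 20]);
translate([706, 0, 383]) cube([76, 1003, 20]);
translate([847, 0, 383]) cube([76, 1003, 20]);
translate([988, 0, 383]) cube([76, 1003, 20]);
translate([1129, 0, 383]) cube([76, 1003, 20]);
translate([1270, 0, 383]) cube([76, 1003, 20]);
translate([1411, 0, 383]) cube([76, 1003, 20]);
translate([1552, 0, 383]) cube([76, 1003, 20]);
translate([1693, 0, 383]) cube([76, 1003, 20]);


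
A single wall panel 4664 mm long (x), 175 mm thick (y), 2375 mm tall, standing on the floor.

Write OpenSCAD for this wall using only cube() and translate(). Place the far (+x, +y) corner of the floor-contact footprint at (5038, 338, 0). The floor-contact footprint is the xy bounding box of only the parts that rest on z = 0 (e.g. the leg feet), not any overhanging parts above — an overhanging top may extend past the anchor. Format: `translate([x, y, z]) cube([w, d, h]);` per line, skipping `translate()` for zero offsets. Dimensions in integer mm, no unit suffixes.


translate([374, 163, 0]) cube([4664, 175, 2375]);


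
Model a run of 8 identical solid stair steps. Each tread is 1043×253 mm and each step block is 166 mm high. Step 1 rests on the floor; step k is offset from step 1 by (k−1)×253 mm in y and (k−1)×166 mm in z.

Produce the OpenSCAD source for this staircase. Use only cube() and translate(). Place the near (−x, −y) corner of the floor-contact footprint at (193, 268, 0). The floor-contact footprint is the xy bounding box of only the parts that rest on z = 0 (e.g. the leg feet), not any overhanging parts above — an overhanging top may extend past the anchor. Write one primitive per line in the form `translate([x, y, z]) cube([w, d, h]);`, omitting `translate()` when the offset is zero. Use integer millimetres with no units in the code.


translate([193, 268, 0]) cube([1043, 253, 166]);
translate([193, 521, 166]) cube([1043, 253, 166]);
translate([193, 774, 332]) cube([1043, 253, 166]);
translate([193, 1027, 498]) cube([1043, 253, 166]);
translate([193, 1280, 664]) cube([1043, 253, 166]);
translate([193, 1533, 830]) cube([1043, 253, 166]);
translate([193, 1786, 996]) cube([1043, 253, 166]);
translate([193, 2039, 1162]) cube([1043, 253, 166]);


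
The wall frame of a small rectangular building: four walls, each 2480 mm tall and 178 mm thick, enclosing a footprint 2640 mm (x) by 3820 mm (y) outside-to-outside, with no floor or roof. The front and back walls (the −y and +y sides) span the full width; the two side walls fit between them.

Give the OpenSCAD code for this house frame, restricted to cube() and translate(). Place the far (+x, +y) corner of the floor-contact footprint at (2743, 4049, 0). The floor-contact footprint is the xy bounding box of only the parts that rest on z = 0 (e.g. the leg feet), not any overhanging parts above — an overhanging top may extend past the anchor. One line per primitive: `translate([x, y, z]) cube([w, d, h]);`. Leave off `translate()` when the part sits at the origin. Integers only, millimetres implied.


translate([103, 229, 0]) cube([2640, 178, 2480]);
translate([103, 3871, 0]) cube([2640, 178, 2480]);
translate([103, 407, 0]) cube([178, 3464, 2480]);
translate([2565, 407, 0]) cube([178, 3464, 2480]);


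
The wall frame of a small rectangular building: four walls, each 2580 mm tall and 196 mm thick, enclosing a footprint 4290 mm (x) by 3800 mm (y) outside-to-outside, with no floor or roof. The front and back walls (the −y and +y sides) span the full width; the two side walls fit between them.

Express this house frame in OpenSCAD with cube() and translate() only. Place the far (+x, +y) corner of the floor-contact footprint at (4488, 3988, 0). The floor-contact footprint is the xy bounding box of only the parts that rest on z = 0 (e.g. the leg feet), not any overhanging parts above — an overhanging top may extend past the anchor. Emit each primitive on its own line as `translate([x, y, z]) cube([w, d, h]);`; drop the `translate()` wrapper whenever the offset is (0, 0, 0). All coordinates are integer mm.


translate([198, 188, 0]) cube([4290, 196, 2580]);
translate([198, 3792, 0]) cube([4290, 196, 2580]);
translate([198, 384, 0]) cube([196, 3408, 2580]);
translate([4292, 384, 0]) cube([196, 3408, 2580]);


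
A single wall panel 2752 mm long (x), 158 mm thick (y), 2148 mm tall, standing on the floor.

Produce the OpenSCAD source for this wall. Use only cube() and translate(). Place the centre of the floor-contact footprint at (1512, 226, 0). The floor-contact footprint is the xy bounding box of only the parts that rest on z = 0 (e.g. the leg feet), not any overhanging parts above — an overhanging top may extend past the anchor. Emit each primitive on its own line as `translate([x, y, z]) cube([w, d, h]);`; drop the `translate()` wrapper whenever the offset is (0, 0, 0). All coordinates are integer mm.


translate([136, 147, 0]) cube([2752, 158, 2148]);


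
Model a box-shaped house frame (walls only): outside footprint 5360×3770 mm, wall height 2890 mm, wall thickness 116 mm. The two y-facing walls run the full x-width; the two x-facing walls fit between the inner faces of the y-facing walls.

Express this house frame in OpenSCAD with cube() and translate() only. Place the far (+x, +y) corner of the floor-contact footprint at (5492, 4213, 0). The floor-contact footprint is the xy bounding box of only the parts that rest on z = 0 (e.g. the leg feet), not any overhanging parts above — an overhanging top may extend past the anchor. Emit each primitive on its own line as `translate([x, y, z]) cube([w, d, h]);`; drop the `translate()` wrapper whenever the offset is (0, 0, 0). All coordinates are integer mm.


translate([132, 443, 0]) cube([5360, 116, 2890]);
translate([132, 4097, 0]) cube([5360, 116, 2890]);
translate([132, 559, 0]) cube([116, 3538, 2890]);
translate([5376, 559, 0]) cube([116, 3538, 2890]);


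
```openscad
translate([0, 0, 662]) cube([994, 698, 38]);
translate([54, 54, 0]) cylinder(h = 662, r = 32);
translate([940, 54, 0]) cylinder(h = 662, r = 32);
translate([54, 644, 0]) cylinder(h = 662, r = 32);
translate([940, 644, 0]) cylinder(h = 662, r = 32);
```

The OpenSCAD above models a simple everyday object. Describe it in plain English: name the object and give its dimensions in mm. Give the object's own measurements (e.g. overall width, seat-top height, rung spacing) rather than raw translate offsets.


A table: top 994 mm (x) × 698 mm (y), 38 mm thick, upper face at z = 700 mm, on four round legs of 64 mm diameter, each leg's bounding box inset 22 mm from the nearest pair of top edges from z = 0 to the bottom of the top.


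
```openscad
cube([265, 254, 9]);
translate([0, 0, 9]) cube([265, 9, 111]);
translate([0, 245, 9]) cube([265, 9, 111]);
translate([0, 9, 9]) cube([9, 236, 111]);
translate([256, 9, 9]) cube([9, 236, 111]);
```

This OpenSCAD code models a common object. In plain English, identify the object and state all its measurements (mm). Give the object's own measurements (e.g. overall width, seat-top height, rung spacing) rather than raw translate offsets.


An open-topped rectangular box: outside dimensions 265×254×120 mm, with a uniform wall and base thickness of 9 mm. The base is a full 265×254 slab on the floor; four walls sit on top of the base. The front and back walls (the −y and +y sides) span the full width; the two side walls fit between them.


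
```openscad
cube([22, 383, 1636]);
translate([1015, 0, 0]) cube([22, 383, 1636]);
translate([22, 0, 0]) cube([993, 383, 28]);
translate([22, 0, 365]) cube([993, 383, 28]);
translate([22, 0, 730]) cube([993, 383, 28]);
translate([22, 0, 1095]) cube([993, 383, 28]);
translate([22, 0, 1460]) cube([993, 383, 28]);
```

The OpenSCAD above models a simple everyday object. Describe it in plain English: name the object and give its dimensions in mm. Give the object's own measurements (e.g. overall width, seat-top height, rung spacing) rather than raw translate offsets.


An open bookshelf. Two side panels, each 22 mm thick, 383 mm deep and 1636 mm tall, stand 1037 mm apart (outside-to-outside). Between them sit 5 shelves, each 28 mm thick and 383 mm deep, spanning the full gap between the sides. The bottom shelf rests on the floor (its underside at z = 0) and the clear gap between one shelf's top and the next shelf's underside is 337 mm.


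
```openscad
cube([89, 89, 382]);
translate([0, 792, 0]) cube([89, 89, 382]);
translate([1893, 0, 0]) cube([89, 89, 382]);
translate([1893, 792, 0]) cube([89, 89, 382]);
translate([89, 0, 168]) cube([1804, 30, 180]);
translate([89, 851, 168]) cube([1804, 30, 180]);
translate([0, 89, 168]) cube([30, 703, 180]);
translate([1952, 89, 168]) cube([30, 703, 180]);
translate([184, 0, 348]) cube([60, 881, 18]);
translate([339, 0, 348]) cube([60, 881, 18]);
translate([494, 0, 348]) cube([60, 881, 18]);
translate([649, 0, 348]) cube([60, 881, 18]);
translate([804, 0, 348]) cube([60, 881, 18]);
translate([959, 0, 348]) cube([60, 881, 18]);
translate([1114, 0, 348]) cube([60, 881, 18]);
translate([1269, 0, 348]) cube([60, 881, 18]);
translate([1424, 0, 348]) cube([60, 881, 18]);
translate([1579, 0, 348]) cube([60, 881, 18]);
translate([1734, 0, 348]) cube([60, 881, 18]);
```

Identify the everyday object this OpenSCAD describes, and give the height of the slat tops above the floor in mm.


A bed frame. The slat-top height is 366 mm.

Four posts, four rails, and a row of slats — a bed frame. Slats sit on the rails at z = 168 + 180 = 348; with slat thickness 18, the top is 366 mm.


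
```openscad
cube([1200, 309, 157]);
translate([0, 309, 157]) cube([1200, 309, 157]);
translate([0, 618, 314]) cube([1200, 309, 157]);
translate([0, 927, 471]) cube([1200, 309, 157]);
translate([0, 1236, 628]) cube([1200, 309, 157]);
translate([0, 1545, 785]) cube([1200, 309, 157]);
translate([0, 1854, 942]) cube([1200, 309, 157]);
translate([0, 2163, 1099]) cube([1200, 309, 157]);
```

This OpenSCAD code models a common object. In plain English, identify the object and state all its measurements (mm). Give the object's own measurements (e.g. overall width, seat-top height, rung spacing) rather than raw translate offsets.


A straight staircase of 8 solid steps. Each step is 1200 mm wide (x), 309 mm deep (y, the going) and 157 mm tall (the rise). The first step rests on the floor; each subsequent step sits one going further in +y and one rise higher in +z, directly behind and above the previous step with no overlap.


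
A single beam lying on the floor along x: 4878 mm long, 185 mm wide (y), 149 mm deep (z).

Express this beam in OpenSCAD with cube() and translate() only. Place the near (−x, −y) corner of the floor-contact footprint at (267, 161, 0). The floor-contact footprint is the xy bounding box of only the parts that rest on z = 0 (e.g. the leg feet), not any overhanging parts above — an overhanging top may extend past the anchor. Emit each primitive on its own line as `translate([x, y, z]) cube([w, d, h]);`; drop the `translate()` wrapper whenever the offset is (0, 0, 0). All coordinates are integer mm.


translate([267, 161, 0]) cube([4878, 185, 149]);


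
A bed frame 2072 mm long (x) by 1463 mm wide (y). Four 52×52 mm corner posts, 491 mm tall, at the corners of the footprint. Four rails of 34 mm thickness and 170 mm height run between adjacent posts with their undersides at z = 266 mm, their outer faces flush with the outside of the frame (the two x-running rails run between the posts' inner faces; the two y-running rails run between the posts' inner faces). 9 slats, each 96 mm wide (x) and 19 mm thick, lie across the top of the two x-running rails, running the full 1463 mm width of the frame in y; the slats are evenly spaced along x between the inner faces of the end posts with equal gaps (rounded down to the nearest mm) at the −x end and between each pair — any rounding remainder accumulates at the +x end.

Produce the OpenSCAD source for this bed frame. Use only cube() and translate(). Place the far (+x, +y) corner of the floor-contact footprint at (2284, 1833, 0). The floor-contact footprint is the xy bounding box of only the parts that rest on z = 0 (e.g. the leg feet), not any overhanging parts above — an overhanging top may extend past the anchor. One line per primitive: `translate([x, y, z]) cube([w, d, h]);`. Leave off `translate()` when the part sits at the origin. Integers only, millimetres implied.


// slat z = rail_z + rail_h = 266 + 170 = 436
// slat gap = ⌊(1968 − 9·96) / 10⌋ = 110
translate([212, 370, 0]) cube([52, 52, 491]);
translate([212, 1781, 0]) cube([52, 52, 491]);
translate([2232, 370, 0]) cube([52, 52, 491]);
translate([2232, 1781, 0]) cube([52, 52, 491]);
translate([264, 370, 266]) cube([1968, 34, 170]);
translate([264, 1799, 266]) cube([1968, 34, 170]);
translate([212, 422, 266]) cube([34, 1359, 170]);
translate([2250, 422, 266]) cube([34, 1359, 170]);
translate([374, 370, 436]) cube([96, 1463, 19]);
translate([580, 370, 436]) cube([96, 1463, 19]);
translate([786, 370, 436]) cube([96, 1463, 19]);
translate([992, 370, 436]) cube([96, 1463, 19]);
translate([1198, 370, 436]) cube([96, 1463, 19]);
translate([1404, 370, 436]) cube([96, 1463, 19]);
translate([1610, 370, 436]) cube([96, 1463, 19]);
translate([1816, 370, 436]) cube([96, 1463, 19]);
translate([2022, 370, 436]) cube([96, 1463, 19]);


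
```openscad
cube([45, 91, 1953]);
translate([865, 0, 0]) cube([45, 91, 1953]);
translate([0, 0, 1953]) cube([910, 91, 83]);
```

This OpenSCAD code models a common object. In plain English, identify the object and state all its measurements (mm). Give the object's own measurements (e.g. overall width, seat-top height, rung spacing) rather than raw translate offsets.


A door frame. The clear opening is 820 mm wide and 1953 mm high. Two 45 mm wide jambs, 91 mm deep, stand either side of the opening from the floor to the top of the opening. A 83 mm thick head sits across the top of both jambs, spanning the full outside width of the frame.


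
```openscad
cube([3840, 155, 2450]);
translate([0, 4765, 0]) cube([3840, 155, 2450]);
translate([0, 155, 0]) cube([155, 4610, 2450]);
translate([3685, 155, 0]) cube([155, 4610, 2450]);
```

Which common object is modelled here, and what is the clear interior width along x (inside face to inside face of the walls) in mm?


A house (or room) frame. The interior width is 3530 mm.

Four 2450 mm walls enclosing a rectangle with no floor or roof — a room or house frame. Outside width is 3840 mm and wall thickness is 155 mm, so the interior width is 3840 − 2 × 155 = 3530 mm.


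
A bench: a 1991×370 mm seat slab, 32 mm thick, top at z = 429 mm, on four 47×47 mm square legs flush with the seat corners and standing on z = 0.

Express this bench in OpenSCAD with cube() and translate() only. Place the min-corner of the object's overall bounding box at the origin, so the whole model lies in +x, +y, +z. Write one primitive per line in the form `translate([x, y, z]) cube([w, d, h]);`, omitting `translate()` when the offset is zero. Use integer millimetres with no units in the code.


translate([0, 0, 397]) cube([1991, 370, 32]);
cube([47, 47, 397]);
translate([0, 323, 0]) cube([47, 47, 397]);
translate([1944, 0, 0]) cube([47, 47, 397]);
translate([1944, 323, 0]) cube([47, 47, 397]);


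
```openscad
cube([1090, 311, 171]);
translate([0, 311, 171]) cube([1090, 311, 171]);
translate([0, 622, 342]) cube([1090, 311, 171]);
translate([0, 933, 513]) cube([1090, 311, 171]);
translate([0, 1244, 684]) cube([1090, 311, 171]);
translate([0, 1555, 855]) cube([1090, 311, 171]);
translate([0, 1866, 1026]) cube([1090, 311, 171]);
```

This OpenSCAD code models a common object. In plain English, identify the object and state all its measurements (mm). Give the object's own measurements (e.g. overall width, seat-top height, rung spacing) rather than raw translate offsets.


A straight staircase of 7 solid steps. Each step is 1090 mm wide (x), 311 mm deep (y, the going) and 171 mm tall (the rise). The first step rests on the floor; each subsequent step sits one going further in +y and one rise higher in +z, directly behind and above the previous step with no overlap.


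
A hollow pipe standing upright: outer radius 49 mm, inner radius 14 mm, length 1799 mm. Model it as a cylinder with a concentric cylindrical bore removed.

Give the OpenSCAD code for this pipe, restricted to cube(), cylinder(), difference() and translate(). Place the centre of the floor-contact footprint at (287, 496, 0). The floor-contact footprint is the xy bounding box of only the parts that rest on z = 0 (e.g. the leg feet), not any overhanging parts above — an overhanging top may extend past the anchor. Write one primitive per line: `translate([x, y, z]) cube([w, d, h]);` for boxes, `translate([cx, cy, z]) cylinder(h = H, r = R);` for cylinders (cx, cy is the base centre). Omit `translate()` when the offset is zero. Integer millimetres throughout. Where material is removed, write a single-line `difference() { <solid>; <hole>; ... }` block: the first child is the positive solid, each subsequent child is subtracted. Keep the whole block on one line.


difference() { translate([287, 496, 0]) cylinder(h = 1799, r = 49); translate([287, 496, 0]) cylinder(h = 1799, r = 14); }
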